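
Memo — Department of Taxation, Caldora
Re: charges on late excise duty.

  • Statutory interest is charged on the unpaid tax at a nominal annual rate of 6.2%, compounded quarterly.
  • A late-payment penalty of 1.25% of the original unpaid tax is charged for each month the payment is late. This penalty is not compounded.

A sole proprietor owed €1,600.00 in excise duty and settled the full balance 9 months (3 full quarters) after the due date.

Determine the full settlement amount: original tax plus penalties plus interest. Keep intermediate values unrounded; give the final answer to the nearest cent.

€1,855.56

Late-payment penalty: 9 × 1.25% × €1,600.00 = €180.00
Interest (6.2%/yr ÷ 4 = 1.55%/quarter): €1,600.00 × ((1 + 0.0155)^3 − 1) = €75.5592…
Total = €1,600.00 + €180.0000 + €75.5592… = €1,855.56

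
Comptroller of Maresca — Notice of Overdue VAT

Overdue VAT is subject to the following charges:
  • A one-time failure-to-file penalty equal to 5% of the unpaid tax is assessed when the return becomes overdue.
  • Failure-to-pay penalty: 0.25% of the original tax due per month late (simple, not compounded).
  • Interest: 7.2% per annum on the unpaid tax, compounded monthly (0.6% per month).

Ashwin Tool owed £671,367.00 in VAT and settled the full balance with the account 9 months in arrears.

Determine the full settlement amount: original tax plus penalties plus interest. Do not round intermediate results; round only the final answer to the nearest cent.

£757,177.31

Failure-to-file penalty: 5% × £671,367.00 = £33,568.35
Failure-to-pay penalty: 9 × 0.25% × £671,367.00 = £15,105.76…
Interest: £671,367.00 × ((1 + 0.006)^9 − 1) = £671,367.00 × 0.0553143… = £37,136.2012…
Total = £671,367.00 + £48,674.1075 + £37,136.2012… = £757,177.31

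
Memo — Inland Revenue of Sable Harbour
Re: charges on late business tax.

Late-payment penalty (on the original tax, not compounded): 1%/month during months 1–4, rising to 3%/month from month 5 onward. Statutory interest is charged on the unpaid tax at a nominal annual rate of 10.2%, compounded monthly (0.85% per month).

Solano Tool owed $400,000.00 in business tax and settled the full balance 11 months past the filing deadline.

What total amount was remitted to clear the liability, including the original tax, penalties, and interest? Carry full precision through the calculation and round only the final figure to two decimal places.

Penalty, months 1–4: 4 × 1% × $400,000.00 = $16,000.00
Penalty, months 5–11: 7 × 3% × $400,000.00 = $84,000.00
Interest: $400,000.00 × ((1 + 0.0085)^11 − 1) = $400,000.00 × 0.0975768… = $39,030.7296…
Total = $400,000.00 + $100,000.0000 + $39,030.7296… = $539,030.73

$539,030.73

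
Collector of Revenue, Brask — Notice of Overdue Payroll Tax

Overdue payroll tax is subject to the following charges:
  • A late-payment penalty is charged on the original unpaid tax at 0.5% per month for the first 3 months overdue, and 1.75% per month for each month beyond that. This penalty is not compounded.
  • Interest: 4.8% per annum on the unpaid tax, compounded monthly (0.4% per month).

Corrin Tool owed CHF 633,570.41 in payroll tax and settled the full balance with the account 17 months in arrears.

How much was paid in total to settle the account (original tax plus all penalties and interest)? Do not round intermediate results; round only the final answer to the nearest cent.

CHF 842,788.12

Penalty, months 1–3: 3 × 0.5% × CHF 633,570.41 = CHF 9,503.56…
Penalty, months 4–17: 14 × 1.75% × CHF 633,570.41 = CHF 155,224.75…
Interest: CHF 633,570.41 × ((1 + 0.004)^17 − 1) = CHF 633,570.41 × 0.0702201… = CHF 44,489.4001…
Total = CHF 633,570.41 + CHF 164,728.3066 + CHF 44,489.4001… = CHF 842,788.12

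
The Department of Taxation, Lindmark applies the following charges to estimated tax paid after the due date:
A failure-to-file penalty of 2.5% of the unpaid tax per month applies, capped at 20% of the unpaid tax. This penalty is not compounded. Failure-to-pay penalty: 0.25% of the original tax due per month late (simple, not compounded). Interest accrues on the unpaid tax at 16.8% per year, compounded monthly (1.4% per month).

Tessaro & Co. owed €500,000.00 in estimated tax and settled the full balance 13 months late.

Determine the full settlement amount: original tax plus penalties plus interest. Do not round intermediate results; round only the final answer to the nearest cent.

Failure-to-file: 13 × 2.5% × €500,000.00 = €162,500.00, capped at 20% × €500,000.00 = €100,000.00
Failure-to-pay penalty = 0.25% × €500,000.00 × 13 mo = €16,250.00
Interest: €500,000.00 × ((1 + 0.014)^13 − 1) = €500,000.00 × 0.1981010… = €99,050.4784…
Total = €500,000.00 + €116,250.0000 + €99,050.4784… = €715,300.48

€715,300.48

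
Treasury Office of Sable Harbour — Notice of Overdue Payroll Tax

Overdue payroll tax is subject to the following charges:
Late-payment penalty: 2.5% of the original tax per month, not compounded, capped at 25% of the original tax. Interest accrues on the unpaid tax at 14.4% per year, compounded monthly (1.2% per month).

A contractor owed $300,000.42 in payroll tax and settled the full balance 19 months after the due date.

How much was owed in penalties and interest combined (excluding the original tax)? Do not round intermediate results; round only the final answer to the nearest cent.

Penalty (uncapped): 19 × 2.5% × $300,000.42 = $142,500.20…; cap = 25% × $300,000.42 = $75,000.11… → penalty = $75,000.11…
Interest: $300,000.42 × ((1 + 0.012)^19 − 1) = $300,000.42 × 0.2543818… = $76,314.6411…
Penalties + interest = $75,000.1050 + $76,314.6411… = $151,314.75

$151,314.75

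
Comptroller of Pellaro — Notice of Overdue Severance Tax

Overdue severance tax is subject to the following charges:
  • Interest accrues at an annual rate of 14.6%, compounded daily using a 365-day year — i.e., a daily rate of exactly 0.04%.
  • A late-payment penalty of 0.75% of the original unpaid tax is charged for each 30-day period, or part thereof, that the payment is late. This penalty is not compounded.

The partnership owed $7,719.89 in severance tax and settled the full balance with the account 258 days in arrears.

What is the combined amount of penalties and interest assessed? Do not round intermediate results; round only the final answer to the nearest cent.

Penalty periods: ⌈258/30⌉ = 9; penalty = 9 × 0.75% × $7,719.89 = $521.09…
Interest: $7,719.89 × ((1 + 0.0004)^258 − 1) = $7,719.89 × 0.10869025… = $839.0768…
Penalties + interest = $521.0926… + $839.0768… = $1,360.17

$1,360.17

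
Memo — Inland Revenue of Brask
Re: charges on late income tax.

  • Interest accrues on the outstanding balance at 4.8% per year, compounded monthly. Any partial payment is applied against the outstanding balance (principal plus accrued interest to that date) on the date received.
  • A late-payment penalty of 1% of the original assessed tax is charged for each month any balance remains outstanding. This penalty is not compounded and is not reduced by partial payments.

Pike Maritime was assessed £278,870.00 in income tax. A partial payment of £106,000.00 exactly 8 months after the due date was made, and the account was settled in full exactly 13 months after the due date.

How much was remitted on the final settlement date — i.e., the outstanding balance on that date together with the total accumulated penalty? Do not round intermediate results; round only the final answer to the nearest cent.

Monthly rate = 4.8% ÷ 12 = 0.4%
Balance at month 8: £278,870.0000 × (1 + 0.004)^8 = £287,919.7782…
After £106,000.00 payment: £287,919.7782… − £106,000.00 = £181,919.7782…
Balance at month 13: £181,919.7782… × (1 + 0.004)^5 = £185,587.3976…
Penalty: 13 × 1% × £278,870.00 = £36,253.10
Final settlement = outstanding balance + penalty = £185,587.3976… + £36,253.10 = £221,840.50

£221,840.50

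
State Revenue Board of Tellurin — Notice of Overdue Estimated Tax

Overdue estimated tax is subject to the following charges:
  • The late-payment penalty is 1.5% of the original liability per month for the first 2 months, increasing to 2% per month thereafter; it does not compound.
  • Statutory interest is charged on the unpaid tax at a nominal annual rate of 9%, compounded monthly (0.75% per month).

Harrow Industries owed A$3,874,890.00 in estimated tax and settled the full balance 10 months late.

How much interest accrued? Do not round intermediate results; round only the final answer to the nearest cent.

Interest: A$3,874,890.00 × ((1 + 0.0075)^10 − 1) = A$3,874,890.00 × 0.0775825… = A$300,623.8296…

A$300,623.83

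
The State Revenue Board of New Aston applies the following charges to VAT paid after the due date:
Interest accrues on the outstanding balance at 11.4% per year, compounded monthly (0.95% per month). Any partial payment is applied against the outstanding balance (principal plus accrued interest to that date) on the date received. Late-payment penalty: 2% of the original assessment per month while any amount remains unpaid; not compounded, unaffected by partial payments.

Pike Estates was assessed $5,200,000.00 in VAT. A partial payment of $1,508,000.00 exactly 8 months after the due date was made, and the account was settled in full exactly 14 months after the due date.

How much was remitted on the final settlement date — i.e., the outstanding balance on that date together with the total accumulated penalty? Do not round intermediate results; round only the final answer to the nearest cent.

Balance at month 8: $5,200,000.0000 × (1 + 0.0095)^8 = $5,608,593.0550…
After $1,508,000.00 payment: $5,608,593.0550… − $1,508,000.00 = $4,100,593.0550…
Balance at month 14: $4,100,593.0550… × (1 + 0.0095)^6 = $4,339,948.8548…
Penalty: 14 × 2% × $5,200,000.00 = $1,456,000.00
Final settlement = outstanding balance + penalty = $4,339,948.8548… + $1,456,000.00 = $5,795,948.85

$5,795,948.85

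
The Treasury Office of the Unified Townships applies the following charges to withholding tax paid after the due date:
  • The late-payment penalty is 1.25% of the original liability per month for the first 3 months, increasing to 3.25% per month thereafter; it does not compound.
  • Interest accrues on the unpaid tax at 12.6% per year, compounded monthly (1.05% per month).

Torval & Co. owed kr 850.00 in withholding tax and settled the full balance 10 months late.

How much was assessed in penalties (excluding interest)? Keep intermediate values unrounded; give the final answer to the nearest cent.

Penalty, months 1–3: 3 × 1.25% × kr 850.00 = kr 31.88…
Penalty, months 4–10: 7 × 3.25% × kr 850.00 = kr 193.38…
Total penalty = kr 31.88… + kr 193.38… = kr 225.25

kr 225.25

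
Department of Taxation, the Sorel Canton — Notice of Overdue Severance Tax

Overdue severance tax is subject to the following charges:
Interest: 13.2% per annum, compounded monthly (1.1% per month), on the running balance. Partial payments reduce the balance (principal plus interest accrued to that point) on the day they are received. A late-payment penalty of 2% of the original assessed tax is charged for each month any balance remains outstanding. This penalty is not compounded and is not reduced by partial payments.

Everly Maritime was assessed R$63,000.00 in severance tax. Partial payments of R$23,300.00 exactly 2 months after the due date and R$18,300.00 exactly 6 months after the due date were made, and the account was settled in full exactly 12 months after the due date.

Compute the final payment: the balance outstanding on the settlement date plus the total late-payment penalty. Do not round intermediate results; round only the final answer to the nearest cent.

R$41,422.86

Balance at month 2: R$63,000.0000 × (1 + 0.011)^2 = R$64,393.6230
After R$23,300.00 payment: R$64,393.6230 − R$23,300.00 = R$41,093.6230
Balance at month 6: R$41,093.6230 × (1 + 0.011)^4 = R$42,931.7958…
After R$18,300.00 payment: R$42,931.7958… − R$18,300.00 = R$24,631.7958…
Balance at month 12: R$24,631.7958… × (1 + 0.011)^6 = R$26,302.8621…
Penalty: 12 × 2% × R$63,000.00 = R$15,120.00
Final settlement = outstanding balance + penalty = R$26,302.8621… + R$15,120.00 = R$41,422.86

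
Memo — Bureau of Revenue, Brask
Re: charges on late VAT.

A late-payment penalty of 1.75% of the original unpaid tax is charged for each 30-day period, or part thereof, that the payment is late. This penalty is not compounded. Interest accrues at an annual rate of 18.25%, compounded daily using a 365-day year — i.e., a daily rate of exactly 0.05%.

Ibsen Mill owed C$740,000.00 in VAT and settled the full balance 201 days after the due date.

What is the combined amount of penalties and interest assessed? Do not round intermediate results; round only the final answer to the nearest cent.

C$168,864.94

Penalty periods: ⌈201/30⌉ = 7; penalty = 7 × 1.75% × C$740,000.00 = C$90,650.00
Interest: C$740,000.00 × ((1 + 0.0005)^201 − 1) = C$740,000.00 × 0.10569587… = C$78,214.9438…
Penalties + interest = C$90,650.0000 + C$78,214.9438… = C$168,864.94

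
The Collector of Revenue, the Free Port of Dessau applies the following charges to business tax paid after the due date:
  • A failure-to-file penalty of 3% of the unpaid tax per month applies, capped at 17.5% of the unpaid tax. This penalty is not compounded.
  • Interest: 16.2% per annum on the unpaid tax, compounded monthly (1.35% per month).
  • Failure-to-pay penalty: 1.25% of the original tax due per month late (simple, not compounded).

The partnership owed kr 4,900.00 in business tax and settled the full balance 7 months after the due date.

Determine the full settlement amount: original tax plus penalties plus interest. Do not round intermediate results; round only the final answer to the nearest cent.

kr 6,668.48

Failure-to-file: 7 × 3% × kr 4,900.00 = kr 1,029.00, capped at 17.5% × kr 4,900.00 = kr 857.50
Failure-to-pay penalty: 7 × 1.25% × kr 4,900.00 = kr 428.75
Interest: kr 4,900.00 × ((1 + 0.0135)^7 − 1) = kr 4,900.00 × 0.0984145… = kr 482.2312…
Total = kr 4,900.00 + kr 1,286.2500 + kr 482.2312… = kr 6,668.48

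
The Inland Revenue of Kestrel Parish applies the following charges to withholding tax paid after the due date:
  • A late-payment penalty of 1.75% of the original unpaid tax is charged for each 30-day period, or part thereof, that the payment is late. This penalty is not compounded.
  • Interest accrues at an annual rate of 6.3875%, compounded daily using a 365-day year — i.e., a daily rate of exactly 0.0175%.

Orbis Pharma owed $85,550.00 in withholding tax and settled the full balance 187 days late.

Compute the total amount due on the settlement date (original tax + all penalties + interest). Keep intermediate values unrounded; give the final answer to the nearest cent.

Penalty periods: ⌈187/30⌉ = 7; penalty = 7 × 1.75% × $85,550.00 = $10,479.88…
Interest: $85,550.00 × ((1 + 0.000175)^187 − 1) = $85,550.00 × 0.03326339… = $2,845.6833…
Total = $85,550.00 + $10,479.8750 + $2,845.6833… = $98,875.56

$98,875.56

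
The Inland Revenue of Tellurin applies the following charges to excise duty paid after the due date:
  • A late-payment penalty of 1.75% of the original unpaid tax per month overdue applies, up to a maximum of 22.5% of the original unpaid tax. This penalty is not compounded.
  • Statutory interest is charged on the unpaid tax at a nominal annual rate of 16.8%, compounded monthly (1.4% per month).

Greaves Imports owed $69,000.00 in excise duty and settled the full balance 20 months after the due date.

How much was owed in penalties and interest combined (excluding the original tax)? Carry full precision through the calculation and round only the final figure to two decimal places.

$37,643.84

Penalty (uncapped): 20 × 1.75% × $69,000.00 = $24,150.00; cap = 22.5% × $69,000.00 = $15,525.00 → penalty = $15,525.00
Interest: $69,000.00 × ((1 + 0.014)^20 − 1) = $69,000.00 × 0.3205629… = $22,118.8418…
Penalties + interest = $15,525.0000 + $22,118.8418… = $37,643.84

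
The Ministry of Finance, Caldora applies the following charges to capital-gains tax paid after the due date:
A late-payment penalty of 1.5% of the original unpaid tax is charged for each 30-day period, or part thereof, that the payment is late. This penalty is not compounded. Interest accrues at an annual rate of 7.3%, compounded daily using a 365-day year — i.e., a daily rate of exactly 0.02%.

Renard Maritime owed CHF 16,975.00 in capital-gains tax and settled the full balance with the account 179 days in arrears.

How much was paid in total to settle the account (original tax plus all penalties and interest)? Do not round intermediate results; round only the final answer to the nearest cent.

Penalty periods: ⌈179/30⌉ = 6; penalty = 6 × 1.5% × CHF 16,975.00 = CHF 1,527.75
Interest: CHF 16,975.00 × ((1 + 0.0002)^179 − 1) = CHF 16,975.00 × 0.03644483… = CHF 618.6509…
Total = CHF 16,975.00 + CHF 1,527.7500 + CHF 618.6509… = CHF 19,121.40

CHF 19,121.40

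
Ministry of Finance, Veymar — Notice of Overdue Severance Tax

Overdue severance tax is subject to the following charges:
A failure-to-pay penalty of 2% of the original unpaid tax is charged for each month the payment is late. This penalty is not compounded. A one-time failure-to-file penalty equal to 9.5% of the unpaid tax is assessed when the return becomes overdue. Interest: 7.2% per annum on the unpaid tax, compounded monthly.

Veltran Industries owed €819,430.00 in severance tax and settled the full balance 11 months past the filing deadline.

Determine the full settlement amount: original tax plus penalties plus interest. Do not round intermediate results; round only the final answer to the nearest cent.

€1,133,284.86

Failure-to-file penalty: 9.5% × €819,430.00 = €77,845.85
Failure-to-pay penalty: 11 × 2% × €819,430.00 = €180,274.60
Interest (7.2%/yr ÷ 12 = 0.6%/month): €819,430.00 × ((1 + 0.006)^11 − 1) = €55,734.4093…
Total = €819,430.00 + €258,120.4500 + €55,734.4093… = €1,133,284.86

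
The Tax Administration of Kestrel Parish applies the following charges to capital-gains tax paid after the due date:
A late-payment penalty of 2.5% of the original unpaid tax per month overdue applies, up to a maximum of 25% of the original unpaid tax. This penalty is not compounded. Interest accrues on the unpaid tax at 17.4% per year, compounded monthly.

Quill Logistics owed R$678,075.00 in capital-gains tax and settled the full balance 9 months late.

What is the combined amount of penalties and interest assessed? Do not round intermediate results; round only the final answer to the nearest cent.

R$246,365.49

Penalty: 9 × 2.5% × R$678,075.00 = R$152,566.88… (below the 25% cap of R$169,518.75)
Interest (17.4%/yr ÷ 12 = 1.45%/month): R$678,075.00 × ((1 + 0.0145)^9 − 1) = R$93,798.6137…
Penalties + interest = R$152,566.8750 + R$93,798.6137… = R$246,365.49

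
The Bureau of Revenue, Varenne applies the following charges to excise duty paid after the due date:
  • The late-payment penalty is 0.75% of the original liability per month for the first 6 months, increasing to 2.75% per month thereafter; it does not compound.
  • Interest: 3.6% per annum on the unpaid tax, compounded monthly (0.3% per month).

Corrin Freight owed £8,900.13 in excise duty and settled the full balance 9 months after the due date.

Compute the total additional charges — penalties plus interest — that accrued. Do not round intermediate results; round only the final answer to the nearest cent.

Penalty, months 1–6: 6 × 0.75% × £8,900.13 = £400.51…
Penalty, months 7–9: 3 × 2.75% × £8,900.13 = £734.26…
Interest: £8,900.13 × ((1 + 0.003)^9 − 1) = £8,900.13 × 0.0273263… = £243.2074…
Penalties + interest = £1,134.7666… + £243.2074… = £1,377.97

£1,377.97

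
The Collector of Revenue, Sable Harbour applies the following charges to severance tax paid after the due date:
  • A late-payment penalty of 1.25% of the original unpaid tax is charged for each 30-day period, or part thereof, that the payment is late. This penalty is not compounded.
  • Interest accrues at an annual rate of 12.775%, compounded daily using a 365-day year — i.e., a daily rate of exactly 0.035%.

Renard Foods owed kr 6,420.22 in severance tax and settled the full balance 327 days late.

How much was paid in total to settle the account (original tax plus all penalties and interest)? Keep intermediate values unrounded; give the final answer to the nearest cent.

Penalty periods: ⌈327/30⌉ = 11; penalty = 11 × 1.25% × kr 6,420.22 = kr 882.78…
Interest: kr 6,420.22 × ((1 + 0.00035)^327 − 1) = kr 6,420.22 × 0.12123412… = kr 778.3498…
Total = kr 6,420.22 + kr 882.7803… + kr 778.3498… = kr 8,081.35

kr 8,081.35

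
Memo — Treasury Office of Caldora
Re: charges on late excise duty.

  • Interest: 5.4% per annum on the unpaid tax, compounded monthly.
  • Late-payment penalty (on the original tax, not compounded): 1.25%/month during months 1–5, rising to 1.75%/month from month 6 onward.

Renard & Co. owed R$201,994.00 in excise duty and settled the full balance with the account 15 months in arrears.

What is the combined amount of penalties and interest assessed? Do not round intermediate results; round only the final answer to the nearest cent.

Penalty, months 1–5: 5 × 1.25% × R$201,994.00 = R$12,624.63…
Penalty, months 6–15: 10 × 1.75% × R$201,994.00 = R$35,348.95
Interest (5.4%/yr ÷ 12 = 0.45%/month): R$201,994.00 × ((1 + 0.0045)^15 − 1) = R$14,072.5740…
Penalties + interest = R$47,973.5750 + R$14,072.5740… = R$62,046.15

R$62,046.15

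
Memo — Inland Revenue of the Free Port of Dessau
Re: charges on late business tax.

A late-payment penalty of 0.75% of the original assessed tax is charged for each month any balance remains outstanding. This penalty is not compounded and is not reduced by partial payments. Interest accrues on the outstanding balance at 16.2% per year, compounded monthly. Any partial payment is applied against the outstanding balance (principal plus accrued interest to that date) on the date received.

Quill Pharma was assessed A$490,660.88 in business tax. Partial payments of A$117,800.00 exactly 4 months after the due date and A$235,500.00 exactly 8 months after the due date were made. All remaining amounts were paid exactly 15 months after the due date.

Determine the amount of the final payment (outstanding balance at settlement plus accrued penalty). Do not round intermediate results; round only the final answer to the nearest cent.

Monthly rate = 16.2% ÷ 12 = 1.35%
Balance at month 4: A$490,660.8800 × (1 + 0.0135)^4 = A$517,697.9503…
After A$117,800.00 payment: A$517,697.9503… − A$117,800.00 = A$399,897.9503…
Balance at month 8: A$399,897.9503… × (1 + 0.0135)^4 = A$421,933.6769…
After A$235,500.00 payment: A$421,933.6769… − A$235,500.00 = A$186,433.6769…
Balance at month 15: A$186,433.6769… × (1 + 0.0135)^7 = A$204,781.4606…
Penalty: 15 × 0.75% × A$490,660.88 = A$55,199.35…
Final settlement = outstanding balance + penalty = A$204,781.4606… + A$55,199.35… = A$259,980.81

A$259,980.81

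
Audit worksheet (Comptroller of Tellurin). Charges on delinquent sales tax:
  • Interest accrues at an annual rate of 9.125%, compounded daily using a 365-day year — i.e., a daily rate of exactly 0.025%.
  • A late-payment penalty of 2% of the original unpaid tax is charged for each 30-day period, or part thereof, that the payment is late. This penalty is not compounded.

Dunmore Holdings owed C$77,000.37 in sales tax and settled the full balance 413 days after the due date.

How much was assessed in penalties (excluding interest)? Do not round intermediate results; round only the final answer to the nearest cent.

Penalty periods: ⌈413/30⌉ = 14; penalty = 14 × 2% × C$77,000.37 = C$21,560.10…

C$21,560.10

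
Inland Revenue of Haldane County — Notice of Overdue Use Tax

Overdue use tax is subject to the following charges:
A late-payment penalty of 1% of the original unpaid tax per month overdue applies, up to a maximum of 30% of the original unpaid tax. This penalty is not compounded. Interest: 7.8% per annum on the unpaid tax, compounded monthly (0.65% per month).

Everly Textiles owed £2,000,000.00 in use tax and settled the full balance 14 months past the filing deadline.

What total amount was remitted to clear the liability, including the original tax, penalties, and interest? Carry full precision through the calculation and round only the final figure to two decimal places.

Penalty: 14 × 1% × £2,000,000.00 = £280,000.00 (below the 30% cap of £600,000.00)
Interest: £2,000,000.00 × ((1 + 0.0065)^14 − 1) = £2,000,000.00 × 0.0949465… = £189,893.0476…
Total = £2,000,000.00 + £280,000.0000 + £189,893.0476… = £2,469,893.05

£2,469,893.05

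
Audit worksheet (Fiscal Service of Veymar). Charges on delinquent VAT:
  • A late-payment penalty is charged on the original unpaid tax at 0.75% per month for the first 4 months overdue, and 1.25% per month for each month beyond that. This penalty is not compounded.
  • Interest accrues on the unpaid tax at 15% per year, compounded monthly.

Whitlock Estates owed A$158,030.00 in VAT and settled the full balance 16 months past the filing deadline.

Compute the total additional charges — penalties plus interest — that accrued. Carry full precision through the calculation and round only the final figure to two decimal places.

Penalty, months 1–4: 4 × 0.75% × A$158,030.00 = A$4,740.90
Penalty, months 5–16: 12 × 1.25% × A$158,030.00 = A$23,704.50
Interest (15%/yr ÷ 12 = 1.25%/month): A$158,030.00 × ((1 + 0.0125)^16 − 1) = A$34,749.1452…
Penalties + interest = A$28,445.4000 + A$34,749.1452… = A$63,194.55

A$63,194.55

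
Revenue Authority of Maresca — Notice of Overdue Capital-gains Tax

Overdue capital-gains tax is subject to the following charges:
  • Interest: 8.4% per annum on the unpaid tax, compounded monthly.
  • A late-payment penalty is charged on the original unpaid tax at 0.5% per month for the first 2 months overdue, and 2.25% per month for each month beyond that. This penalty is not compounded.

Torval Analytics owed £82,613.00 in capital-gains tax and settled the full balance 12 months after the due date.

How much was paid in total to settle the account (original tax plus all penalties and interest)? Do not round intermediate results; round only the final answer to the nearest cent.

Penalty, months 1–2: 2 × 0.5% × £82,613.00 = £826.13
Penalty, months 3–12: 10 × 2.25% × £82,613.00 = £18,587.93…
Interest (8.4%/yr ÷ 12 = 0.7%/month): £82,613.00 × ((1 + 0.007)^12 − 1) = £7,212.9957…
Total = £82,613.00 + £19,414.0550 + £7,212.9957… = £109,240.05

£109,240.05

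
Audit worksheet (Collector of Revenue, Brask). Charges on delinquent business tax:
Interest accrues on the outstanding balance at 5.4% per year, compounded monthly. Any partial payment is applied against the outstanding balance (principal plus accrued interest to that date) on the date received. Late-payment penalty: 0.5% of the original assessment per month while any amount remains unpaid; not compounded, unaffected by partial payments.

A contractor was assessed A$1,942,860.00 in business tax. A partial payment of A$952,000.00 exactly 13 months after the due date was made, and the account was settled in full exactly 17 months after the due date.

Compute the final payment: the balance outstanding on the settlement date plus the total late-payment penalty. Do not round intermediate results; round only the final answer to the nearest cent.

A$1,292,852.82

Monthly rate = 5.4% ÷ 12 = 0.45%
Balance at month 13: A$1,942,860.0000 × (1 + 0.0045)^13 = A$2,059,637.2660…
After A$952,000.00 payment: A$2,059,637.2660… − A$952,000.00 = A$1,107,637.2660…
Balance at month 17: A$1,107,637.2660… × (1 + 0.0045)^4 = A$1,127,709.7189…
Penalty: 17 × 0.5% × A$1,942,860.00 = A$165,143.10
Final settlement = outstanding balance + penalty = A$1,127,709.7189… + A$165,143.10 = A$1,292,852.82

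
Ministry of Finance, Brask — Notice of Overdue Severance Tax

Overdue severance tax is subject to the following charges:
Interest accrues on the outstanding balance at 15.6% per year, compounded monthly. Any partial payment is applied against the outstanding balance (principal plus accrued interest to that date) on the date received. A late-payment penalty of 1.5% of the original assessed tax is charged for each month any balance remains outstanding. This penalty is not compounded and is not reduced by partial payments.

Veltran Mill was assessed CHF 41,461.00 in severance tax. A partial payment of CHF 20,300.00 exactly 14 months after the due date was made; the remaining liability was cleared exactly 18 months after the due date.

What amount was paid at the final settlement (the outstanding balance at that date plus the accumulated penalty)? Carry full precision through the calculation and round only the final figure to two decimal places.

Monthly rate = 15.6% ÷ 12 = 1.3%
Balance at month 14: CHF 41,461.0000 × (1 + 0.013)^14 = CHF 49,678.9042…
After CHF 20,300.00 payment: CHF 49,678.9042… − CHF 20,300.00 = CHF 29,378.9042…
Balance at month 18: CHF 29,378.9042… × (1 + 0.013)^4 = CHF 30,936.6564…
Penalty: 18 × 1.5% × CHF 41,461.00 = CHF 11,194.47
Final settlement = outstanding balance + penalty = CHF 30,936.6564… + CHF 11,194.47 = CHF 42,131.13

CHF 42,131.13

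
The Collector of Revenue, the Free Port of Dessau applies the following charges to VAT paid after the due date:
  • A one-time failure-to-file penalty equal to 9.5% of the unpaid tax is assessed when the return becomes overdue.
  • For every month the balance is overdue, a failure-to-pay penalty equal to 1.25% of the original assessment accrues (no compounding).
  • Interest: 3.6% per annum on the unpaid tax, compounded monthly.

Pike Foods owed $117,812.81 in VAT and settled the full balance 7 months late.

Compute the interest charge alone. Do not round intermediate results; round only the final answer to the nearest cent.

Interest (3.6%/yr ÷ 12 = 0.3%/month): $117,812.81 × ((1 + 0.003)^7 − 1) = $2,496.4473…

$2,496.45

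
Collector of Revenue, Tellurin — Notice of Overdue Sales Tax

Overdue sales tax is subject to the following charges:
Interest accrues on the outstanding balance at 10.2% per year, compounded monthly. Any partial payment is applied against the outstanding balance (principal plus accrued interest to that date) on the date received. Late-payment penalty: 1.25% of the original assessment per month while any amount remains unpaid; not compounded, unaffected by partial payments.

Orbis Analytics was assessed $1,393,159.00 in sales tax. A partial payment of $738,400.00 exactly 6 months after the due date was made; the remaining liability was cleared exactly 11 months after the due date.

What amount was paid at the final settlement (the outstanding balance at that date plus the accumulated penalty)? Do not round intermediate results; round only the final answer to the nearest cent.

Monthly rate = 10.2% ÷ 12 = 0.85%
Balance at month 6: $1,393,159.0000 × (1 + 0.0085)^6 = $1,465,737.1660…
After $738,400.00 payment: $1,465,737.1660… − $738,400.00 = $727,337.1660…
Balance at month 11: $727,337.1660… × (1 + 0.0085)^5 = $758,778.9824…
Penalty: 11 × 1.25% × $1,393,159.00 = $191,559.36…
Final settlement = outstanding balance + penalty = $758,778.9824… + $191,559.36… = $950,338.34

$950,338.34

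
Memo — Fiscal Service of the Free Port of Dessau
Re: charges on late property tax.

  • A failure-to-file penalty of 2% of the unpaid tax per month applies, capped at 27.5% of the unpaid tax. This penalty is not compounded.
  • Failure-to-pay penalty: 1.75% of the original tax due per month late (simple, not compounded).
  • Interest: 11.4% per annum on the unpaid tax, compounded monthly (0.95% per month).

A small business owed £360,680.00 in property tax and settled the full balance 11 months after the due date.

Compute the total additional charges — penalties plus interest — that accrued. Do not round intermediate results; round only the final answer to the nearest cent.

Failure-to-file: 11 × 2% × £360,680.00 = £79,349.60 (under the 27.5% cap)
Failure-to-pay penalty: 11 × 1.75% × £360,680.00 = £69,430.90
Interest: £360,680.00 × ((1 + 0.0095)^11 − 1) = £360,680.00 × 0.1096079… = £39,533.3921…
Penalties + interest = £148,780.5000 + £39,533.3921… = £188,313.89

£188,313.89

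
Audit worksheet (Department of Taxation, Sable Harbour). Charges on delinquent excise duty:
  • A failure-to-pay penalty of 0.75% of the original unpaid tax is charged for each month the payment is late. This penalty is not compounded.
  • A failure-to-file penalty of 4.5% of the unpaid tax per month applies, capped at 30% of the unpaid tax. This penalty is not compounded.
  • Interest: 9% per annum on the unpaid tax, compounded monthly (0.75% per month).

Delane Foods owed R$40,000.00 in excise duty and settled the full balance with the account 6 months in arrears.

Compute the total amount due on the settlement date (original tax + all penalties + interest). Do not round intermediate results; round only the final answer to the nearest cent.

Failure-to-file: 6 × 4.5% × R$40,000.00 = R$10,800.00 (under the 30% cap)
Failure-to-pay penalty = 0.75% × R$40,000.00 × 6 mo = R$1,800.00
Interest: R$40,000.00 × ((1 + 0.0075)^6 − 1) = R$40,000.00 × 0.0458522… = R$1,834.0894…
Total = R$40,000.00 + R$12,600.0000 + R$1,834.0894… = R$54,434.09

R$54,434.09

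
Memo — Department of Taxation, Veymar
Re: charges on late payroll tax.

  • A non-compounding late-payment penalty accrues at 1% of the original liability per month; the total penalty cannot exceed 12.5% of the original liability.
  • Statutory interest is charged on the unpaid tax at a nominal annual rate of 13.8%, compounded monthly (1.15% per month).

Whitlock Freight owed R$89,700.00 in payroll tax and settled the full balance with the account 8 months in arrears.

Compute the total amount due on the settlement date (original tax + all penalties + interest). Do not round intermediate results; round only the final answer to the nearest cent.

R$105,468.31

Penalty: 8 × 1% × R$89,700.00 = R$7,176.00 (below the 12.5% cap of R$11,212.50)
Interest: R$89,700.00 × ((1 + 0.0115)^8 − 1) = R$89,700.00 × 0.0957894… = R$8,592.3096…
Total = R$89,700.00 + R$7,176.0000 + R$8,592.3096… = R$105,468.31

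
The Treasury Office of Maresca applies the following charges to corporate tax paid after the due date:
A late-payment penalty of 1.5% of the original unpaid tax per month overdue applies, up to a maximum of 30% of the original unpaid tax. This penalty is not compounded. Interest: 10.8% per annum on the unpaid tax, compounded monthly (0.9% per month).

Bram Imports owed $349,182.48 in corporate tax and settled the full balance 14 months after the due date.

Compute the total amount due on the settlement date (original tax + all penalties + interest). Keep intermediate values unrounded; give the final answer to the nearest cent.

Penalty: 14 × 1.5% × $349,182.48 = $73,328.32… (below the 30% cap of $104,754.74…)
Interest: $349,182.48 × ((1 + 0.009)^14 − 1) = $349,182.48 × 0.1336430… = $46,665.8093…
Total = $349,182.48 + $73,328.3208 + $46,665.8093… = $469,176.61

$469,176.61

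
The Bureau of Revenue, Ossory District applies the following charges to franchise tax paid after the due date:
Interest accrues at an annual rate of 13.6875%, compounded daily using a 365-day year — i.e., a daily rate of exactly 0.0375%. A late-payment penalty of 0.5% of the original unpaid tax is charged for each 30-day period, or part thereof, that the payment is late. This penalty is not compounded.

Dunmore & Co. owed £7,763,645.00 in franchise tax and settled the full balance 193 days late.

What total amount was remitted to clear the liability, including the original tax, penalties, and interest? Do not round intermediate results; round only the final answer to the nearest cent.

Penalty periods: ⌈193/30⌉ = 7; penalty = 7 × 0.5% × £7,763,645.00 = £271,727.58…
Interest: £7,763,645.00 × ((1 + 0.000375)^193 − 1) = £7,763,645.00 × 0.07504383… = £582,613.6575…
Total = £7,763,645.00 + £271,727.5750 + £582,613.6575… = £8,617,986.23

£8,617,986.23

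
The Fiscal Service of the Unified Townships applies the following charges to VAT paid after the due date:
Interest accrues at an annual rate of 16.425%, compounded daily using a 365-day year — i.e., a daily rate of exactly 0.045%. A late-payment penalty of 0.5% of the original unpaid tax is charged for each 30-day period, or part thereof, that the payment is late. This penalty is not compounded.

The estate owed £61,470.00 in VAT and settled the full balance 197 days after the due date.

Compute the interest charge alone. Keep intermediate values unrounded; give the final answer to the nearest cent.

£5,696.82

Interest: £61,470.00 × ((1 + 0.00045)^197 − 1) = £61,470.00 × 0.09267636… = £5,696.8156…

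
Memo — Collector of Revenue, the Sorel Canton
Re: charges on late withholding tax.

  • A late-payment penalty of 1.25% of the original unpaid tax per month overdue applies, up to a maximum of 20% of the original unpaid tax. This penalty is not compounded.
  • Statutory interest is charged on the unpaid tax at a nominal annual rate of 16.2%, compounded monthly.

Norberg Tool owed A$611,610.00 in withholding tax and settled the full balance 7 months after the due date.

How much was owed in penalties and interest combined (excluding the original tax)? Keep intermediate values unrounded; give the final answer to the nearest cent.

A$113,707.19

Penalty: 7 × 1.25% × A$611,610.00 = A$53,515.88… (below the 20% cap of A$122,322.00)
Interest (16.2%/yr ÷ 12 = 1.35%/month): A$611,610.00 × ((1 + 0.0135)^7 − 1) = A$60,191.3138…
Penalties + interest = A$53,515.8750 + A$60,191.3138… = A$113,707.19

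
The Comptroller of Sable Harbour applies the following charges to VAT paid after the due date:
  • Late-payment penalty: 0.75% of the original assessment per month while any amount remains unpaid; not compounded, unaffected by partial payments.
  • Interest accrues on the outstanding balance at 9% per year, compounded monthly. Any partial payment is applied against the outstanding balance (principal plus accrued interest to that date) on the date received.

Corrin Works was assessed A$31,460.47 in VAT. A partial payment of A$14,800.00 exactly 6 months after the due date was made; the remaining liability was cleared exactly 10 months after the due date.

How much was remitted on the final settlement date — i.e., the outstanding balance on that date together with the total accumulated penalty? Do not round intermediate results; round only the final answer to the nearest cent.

Monthly rate = 9% ÷ 12 = 0.75%
Balance at month 6: A$31,460.4700 × (1 + 0.0075)^6 = A$32,903.0029…
After A$14,800.00 payment: A$32,903.0029… − A$14,800.00 = A$18,103.0029…
Balance at month 10: A$18,103.0029… × (1 + 0.0075)^4 = A$18,652.2333…
Penalty: 10 × 0.75% × A$31,460.47 = A$2,359.54…
Final settlement = outstanding balance + penalty = A$18,652.2333… + A$2,359.54… = A$21,011.77

A$21,011.77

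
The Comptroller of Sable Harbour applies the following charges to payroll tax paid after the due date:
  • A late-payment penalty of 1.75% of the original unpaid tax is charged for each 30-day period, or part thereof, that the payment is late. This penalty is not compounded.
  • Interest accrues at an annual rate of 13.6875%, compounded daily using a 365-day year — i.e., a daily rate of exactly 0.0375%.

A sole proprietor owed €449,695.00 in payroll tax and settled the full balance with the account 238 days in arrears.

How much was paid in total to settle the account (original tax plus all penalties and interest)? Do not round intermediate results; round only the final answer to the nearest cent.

€554,624.88

Penalty periods: ⌈238/30⌉ = 8; penalty = 8 × 1.75% × €449,695.00 = €62,957.30
Interest: €449,695.00 × ((1 + 0.000375)^238 − 1) = €449,695.00 × 0.09333567… = €41,972.5836…
Total = €449,695.00 + €62,957.3000 + €41,972.5836… = €554,624.88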